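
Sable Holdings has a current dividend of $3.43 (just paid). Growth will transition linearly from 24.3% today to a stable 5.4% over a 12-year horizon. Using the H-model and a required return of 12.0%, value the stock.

$113.71

H-model: P₀ = D₀[(1+g_L) + H(g_S−g_L)]/(r−g_L), with H = 12/2 = 6.
P₀ = 3.43 × [(1+0.054) + 6×(0.243−0.054)] / (0.12−0.054)
   = 3.43 × 2.1880 / 0.066 = 113.7097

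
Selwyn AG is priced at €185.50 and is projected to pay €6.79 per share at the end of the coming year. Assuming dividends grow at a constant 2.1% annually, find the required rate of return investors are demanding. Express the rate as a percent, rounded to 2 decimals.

5.76%

Rearranging the constant-growth DDM: r = D₁/P₀ + g.
r = 6.7900 / 185.50 + 0.021 = 0.03660 + 0.021 = 0.05760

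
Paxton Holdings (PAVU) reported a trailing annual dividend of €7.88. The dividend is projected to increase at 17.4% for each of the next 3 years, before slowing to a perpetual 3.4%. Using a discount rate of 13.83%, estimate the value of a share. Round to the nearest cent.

€110.86

Two-stage DDM. Project D₁…D_3 at 0.174, terminal growth 0.034, discount at r = 0.1383.
D_1 = 9.2511
D_2 = 10.8608
D_3 = 12.7506
Terminal value at t=3: TV = D_4/(r−g) = 13.1841/(0.1383−0.034) = 126.4057
P₀ = 9.2511/(1+0.1383)^1 + 10.8608/(1+0.1383)^2 + 12.7506/(1+0.1383)^3 + 126.4057/(1+0.1383)^3 = 110.8572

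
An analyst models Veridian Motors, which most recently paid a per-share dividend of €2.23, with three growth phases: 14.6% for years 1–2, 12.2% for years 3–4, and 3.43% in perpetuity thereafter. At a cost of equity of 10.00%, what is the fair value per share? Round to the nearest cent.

Three-stage DDM. Project D₁…D_4; terminal Gordon value at t=4 with g = 0.0343; discount at r = 0.1.
D_1 = 2.5556
D_2 = 2.9287
D_3 = 3.2860
D_4 = 3.6869
TV_4 = 3.8133/(0.1−0.0343) = 58.0418
P₀ = Σ Dₜ/(1+r)ᵗ + TV_4/(1+r)^4 = 49.3740

€49.37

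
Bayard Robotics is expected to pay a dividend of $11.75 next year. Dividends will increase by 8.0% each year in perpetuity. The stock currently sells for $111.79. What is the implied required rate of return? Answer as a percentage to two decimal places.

18.51%

Rearranging the constant-growth DDM: r = D₁/P₀ + g.
r = 11.7500 / 111.79 + 0.08 = 0.10511 + 0.08 = 0.18511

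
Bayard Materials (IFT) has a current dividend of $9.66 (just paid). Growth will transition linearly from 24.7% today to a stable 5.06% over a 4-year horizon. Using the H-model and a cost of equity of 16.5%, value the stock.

$121.88

H-model: P₀ = D₀[(1+g_L) + H(g_S−g_L)]/(r−g_L), with H = 4/2 = 2.
P₀ = 9.66 × [(1+0.0506) + 2×(0.247−0.0506)] / (0.165−0.0506)
   = 9.66 × 1.4434 / 0.1144 = 121.8815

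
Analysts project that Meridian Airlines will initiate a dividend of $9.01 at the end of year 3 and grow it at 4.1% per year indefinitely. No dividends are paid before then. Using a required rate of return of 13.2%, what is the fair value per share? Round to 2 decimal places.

Deferred-dividend DDM. At t=2 the remaining stream is a growing perpetuity with first payment D_3 = 9.01.
V_2 = D_3/(r−g) = 9.01/(0.132−0.041) = 99.0110
P₀ = V_2/(1+r)^2 = 99.0110/(1+0.132)^2 = 77.2664

$77.27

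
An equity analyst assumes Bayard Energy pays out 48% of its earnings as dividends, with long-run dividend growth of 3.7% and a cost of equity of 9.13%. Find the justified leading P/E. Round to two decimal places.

8.84

Justified leading P/E = b/(r−g) = 0.48/(0.0913−0.037) = 8.8398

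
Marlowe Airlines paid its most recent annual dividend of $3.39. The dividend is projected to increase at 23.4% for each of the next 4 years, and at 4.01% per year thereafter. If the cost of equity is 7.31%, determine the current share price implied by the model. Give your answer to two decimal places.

$206.30

Two-stage DDM. Project D₁…D_4 at 0.234, terminal growth 0.0401, discount at r = 0.0731.
D_1 = 4.1833
D_2 = 5.1621
D_3 = 6.3701
D_4 = 7.8607
Terminal value at t=4: TV = D_5/(r−g) = 8.1759/(0.0731−0.0401) = 247.7545
P₀ = 4.1833/(1+0.0731)^1 + 5.1621/(1+0.0731)^2 + 6.3701/(1+0.0731)^3 + 7.8607/(1+0.0731)^4 + 247.7545/(1+0.0731)^4 = 206.3000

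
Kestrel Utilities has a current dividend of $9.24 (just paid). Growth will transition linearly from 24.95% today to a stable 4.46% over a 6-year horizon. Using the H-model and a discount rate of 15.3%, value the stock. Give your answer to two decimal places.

$141.44

H-model: P₀ = D₀[(1+g_L) + H(g_S−g_L)]/(r−g_L), with H = 6/2 = 3.
P₀ = 9.24 × [(1+0.0446) + 3×(0.2495−0.0446)] / (0.153−0.0446)
   = 9.24 × 1.6593 / 0.1084 = 141.4385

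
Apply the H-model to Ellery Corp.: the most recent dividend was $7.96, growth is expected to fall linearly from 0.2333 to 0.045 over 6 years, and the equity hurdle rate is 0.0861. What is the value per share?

H-model: P₀ = D₀[(1+g_L) + H(g_S−g_L)]/(r−g_L), with H = 6/2 = 3.
P₀ = 7.96 × [(1+0.045) + 3×(0.2333−0.045)] / (0.0861−0.045)
   = 7.96 × 1.6099 / 0.0411 = 311.7957

$311.80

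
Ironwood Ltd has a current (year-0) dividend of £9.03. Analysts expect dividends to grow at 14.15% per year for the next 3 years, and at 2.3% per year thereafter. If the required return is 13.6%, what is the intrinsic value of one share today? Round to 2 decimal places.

£110.30

Two-stage DDM. Project D₁…D_3 at 0.1415, terminal growth 0.023, discount at r = 0.136.
D_1 = 10.3077
D_2 = 11.7663
D_3 = 13.4312
Terminal value at t=3: TV = D_4/(r−g) = 13.7401/(0.136−0.023) = 121.5942
P₀ = 10.3077/(1+0.136)^1 + 11.7663/(1+0.136)^2 + 13.4312/(1+0.136)^3 + 121.5942/(1+0.136)^3 = 110.2958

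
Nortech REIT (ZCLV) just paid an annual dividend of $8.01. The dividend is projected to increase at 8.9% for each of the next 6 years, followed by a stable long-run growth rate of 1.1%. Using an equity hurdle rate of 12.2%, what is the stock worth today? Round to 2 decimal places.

$104.34

Two-stage DDM. Project D₁…D_6 at 0.089, terminal growth 0.011, discount at r = 0.122.
D_1 = 8.7229
D_2 = 9.4992
D_3 = 10.3447
D_4 = 11.2653
D_5 = 12.2679
D_6 = 13.3598
Terminal value at t=6: TV = D_7/(r−g) = 13.5068/(0.122−0.011) = 121.6825
P₀ = 8.7229/(1+0.122)^1 + 9.4992/(1+0.122)^2 + 10.3447/(1+0.122)^3 + 11.2653/(1+0.122)^4 + 12.2679/(1+0.122)^5 + 13.3598/(1+0.122)^6 + 121.6825/(1+0.122)^6 = 104.3399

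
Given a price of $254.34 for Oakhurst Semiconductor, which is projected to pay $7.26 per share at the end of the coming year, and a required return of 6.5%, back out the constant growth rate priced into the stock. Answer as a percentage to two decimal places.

3.65%

From P₀ = D₁/(r − g), the implied growth is g = r − D₁/P₀.
g = 0.065 − 7.26/254.34 = 0.065 − 0.02854 = 0.03646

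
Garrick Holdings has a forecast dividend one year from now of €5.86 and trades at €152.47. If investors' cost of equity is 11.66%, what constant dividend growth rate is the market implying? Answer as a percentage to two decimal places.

From P₀ = D₁/(r − g), the implied growth is g = r − D₁/P₀.
g = 0.1166 − 5.86/152.47 = 0.1166 − 0.03843 = 0.07817

7.82%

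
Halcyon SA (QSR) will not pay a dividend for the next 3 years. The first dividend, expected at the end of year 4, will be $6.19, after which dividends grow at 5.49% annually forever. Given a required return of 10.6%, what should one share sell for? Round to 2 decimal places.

$89.54

Deferred-dividend DDM. At t=3 the remaining stream is a growing perpetuity with first payment D_4 = 6.19.
V_3 = D_4/(r−g) = 6.19/(0.106−0.0549) = 121.1350
P₀ = V_3/(1+r)^3 = 121.1350/(1+0.106)^3 = 89.5374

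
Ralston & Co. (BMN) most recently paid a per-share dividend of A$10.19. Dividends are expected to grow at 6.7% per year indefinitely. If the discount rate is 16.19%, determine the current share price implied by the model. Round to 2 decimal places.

A$114.57

Gordon growth model: P₀ = D₁/(r − g). D₁ = 10.19 × (1 + 0.067) = 10.8727.
P₀ = 10.8727 / (0.1619 − 0.067) = 10.8727 / 0.0949 = 114.5704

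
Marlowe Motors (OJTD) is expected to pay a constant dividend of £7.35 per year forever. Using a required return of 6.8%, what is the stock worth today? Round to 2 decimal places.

Zero-growth DDM (perpetuity): P₀ = D/r = 7.35 / 0.068 = 108.0882

£108.09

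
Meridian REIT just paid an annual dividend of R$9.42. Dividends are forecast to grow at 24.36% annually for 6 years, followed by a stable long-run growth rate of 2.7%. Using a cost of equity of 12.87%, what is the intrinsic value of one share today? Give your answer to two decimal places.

R$250.63

Two-stage DDM. Project D₁…D_6 at 0.2436, terminal growth 0.027, discount at r = 0.1287.
D_1 = 11.7147
D_2 = 14.5684
D_3 = 18.1173
D_4 = 22.5307
D_5 = 28.0191
D_6 = 34.8446
Terminal value at t=6: TV = D_7/(r−g) = 35.7854/(0.1287−0.027) = 351.8720
P₀ = 11.7147/(1+0.1287)^1 + 14.5684/(1+0.1287)^2 + 18.1173/(1+0.1287)^3 + 22.5307/(1+0.1287)^4 + 28.0191/(1+0.1287)^5 + 34.8446/(1+0.1287)^6 + 351.8720/(1+0.1287)^6 = 250.6262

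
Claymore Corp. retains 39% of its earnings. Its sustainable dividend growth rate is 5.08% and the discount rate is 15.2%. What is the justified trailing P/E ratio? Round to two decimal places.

Payout ratio b = 1 − 0.39 = 0.61.
Justified trailing P/E = b(1+g)/(r−g) = 0.61×(1+0.0508)/(0.152−0.0508) = 6.3339

6.33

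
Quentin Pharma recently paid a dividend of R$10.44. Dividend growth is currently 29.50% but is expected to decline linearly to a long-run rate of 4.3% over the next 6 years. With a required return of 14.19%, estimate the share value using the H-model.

H-model: P₀ = D₀[(1+g_L) + H(g_S−g_L)]/(r−g_L), with H = 6/2 = 3.
P₀ = 10.44 × [(1+0.043) + 3×(0.295−0.043)] / (0.1419−0.043)
   = 10.44 × 1.7990 / 0.0989 = 189.9046

R$189.90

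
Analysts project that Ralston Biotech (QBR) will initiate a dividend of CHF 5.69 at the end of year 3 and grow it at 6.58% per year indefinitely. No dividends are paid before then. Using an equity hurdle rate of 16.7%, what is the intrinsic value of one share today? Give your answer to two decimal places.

CHF 41.28

Deferred-dividend DDM. At t=2 the remaining stream is a growing perpetuity with first payment D_3 = 5.69.
V_2 = D_3/(r−g) = 5.69/(0.167−0.0658) = 56.2253
P₀ = V_2/(1+r)^2 = 56.2253/(1+0.167)^2 = 41.2848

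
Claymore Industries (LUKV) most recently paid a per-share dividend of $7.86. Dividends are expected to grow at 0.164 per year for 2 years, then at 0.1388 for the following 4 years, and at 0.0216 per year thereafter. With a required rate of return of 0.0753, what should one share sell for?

Three-stage DDM. Project D₁…D_6; terminal Gordon value at t=6 with g = 0.0216; discount at r = 0.0753.
D_1 = 9.1490
D_2 = 10.6495
D_3 = 12.1276
D_4 = 13.8109
D_5 = 15.7279
D_6 = 17.9109
TV_6 = 18.2978/(0.0753−0.0216) = 340.7414
P₀ = Σ Dₜ/(1+r)ᵗ + TV_6/(1+r)^6 = 280.7471

$280.75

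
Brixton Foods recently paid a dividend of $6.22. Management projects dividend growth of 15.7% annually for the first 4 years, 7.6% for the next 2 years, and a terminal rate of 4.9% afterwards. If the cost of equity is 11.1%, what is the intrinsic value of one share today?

Three-stage DDM. Project D₁…D_6; terminal Gordon value at t=6 with g = 0.049; discount at r = 0.111.
D_1 = 7.1965
D_2 = 8.3264
D_3 = 9.6336
D_4 = 11.1461
D_5 = 11.9932
D_6 = 12.9047
TV_6 = 13.5370/(0.111−0.049) = 218.3394
P₀ = Σ Dₜ/(1+r)ᵗ + TV_6/(1+r)^6 = 157.6160

$157.62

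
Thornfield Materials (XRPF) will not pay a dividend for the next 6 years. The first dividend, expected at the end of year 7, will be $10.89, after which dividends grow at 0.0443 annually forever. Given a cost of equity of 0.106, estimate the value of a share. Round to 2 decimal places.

Deferred-dividend DDM. At t=6 the remaining stream is a growing perpetuity with first payment D_7 = 10.89.
V_6 = D_7/(r−g) = 10.89/(0.106−0.0443) = 176.4992
P₀ = V_6/(1+r)^6 = 176.4992/(1+0.106)^6 = 96.4300

$96.43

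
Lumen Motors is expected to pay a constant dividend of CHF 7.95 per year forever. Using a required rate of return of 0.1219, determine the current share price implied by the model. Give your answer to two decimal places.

CHF 65.22

Zero-growth DDM (perpetuity): P₀ = D/r = 7.95 / 0.1219 = 65.2174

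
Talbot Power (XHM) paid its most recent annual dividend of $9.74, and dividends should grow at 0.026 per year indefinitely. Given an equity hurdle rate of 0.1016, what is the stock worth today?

$132.19

Gordon growth model: P₀ = D₁/(r − g). D₁ = 9.74 × (1 + 0.026) = 9.9932.
P₀ = 9.9932 / (0.1016 − 0.026) = 9.9932 / 0.0756 = 132.1857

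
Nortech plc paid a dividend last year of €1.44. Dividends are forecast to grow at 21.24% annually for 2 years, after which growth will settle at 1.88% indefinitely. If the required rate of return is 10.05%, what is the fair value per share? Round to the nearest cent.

€25.13

Two-stage DDM. Project D₁…D_2 at 0.2124, terminal growth 0.0188, discount at r = 0.1005.
D_1 = 1.7459
D_2 = 2.1167
Terminal value at t=2: TV = D_3/(r−g) = 2.1565/(0.1005−0.0188) = 26.3950
P₀ = 1.7459/(1+0.1005)^1 + 2.1167/(1+0.1005)^2 + 26.3950/(1+0.1005)^2 = 25.1284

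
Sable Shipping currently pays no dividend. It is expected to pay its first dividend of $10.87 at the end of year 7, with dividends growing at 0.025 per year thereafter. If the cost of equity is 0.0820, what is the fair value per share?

Deferred-dividend DDM. At t=6 the remaining stream is a growing perpetuity with first payment D_7 = 10.87.
V_6 = D_7/(r−g) = 10.87/(0.082−0.025) = 190.7018
P₀ = V_6/(1+r)^6 = 190.7018/(1+0.082)^6 = 118.8478

$118.85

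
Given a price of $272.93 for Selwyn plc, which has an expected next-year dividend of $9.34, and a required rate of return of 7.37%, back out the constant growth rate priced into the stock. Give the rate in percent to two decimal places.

3.95%

From P₀ = D₁/(r − g), the implied growth is g = r − D₁/P₀.
g = 0.0737 − 9.34/272.93 = 0.0737 − 0.03422 = 0.03948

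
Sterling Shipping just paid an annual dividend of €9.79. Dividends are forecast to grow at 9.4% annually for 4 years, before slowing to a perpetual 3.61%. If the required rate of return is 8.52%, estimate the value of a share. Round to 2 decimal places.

Two-stage DDM. Project D₁…D_4 at 0.094, terminal growth 0.0361, discount at r = 0.0852.
D_1 = 10.7103
D_2 = 11.7170
D_3 = 12.8184
D_4 = 14.0234
Terminal value at t=4: TV = D_5/(r−g) = 14.5296/(0.0852−0.0361) = 295.9185
P₀ = 10.7103/(1+0.0852)^1 + 11.7170/(1+0.0852)^2 + 12.8184/(1+0.0852)^3 + 14.0234/(1+0.0852)^4 + 295.9185/(1+0.0852)^4 = 253.3302

€253.33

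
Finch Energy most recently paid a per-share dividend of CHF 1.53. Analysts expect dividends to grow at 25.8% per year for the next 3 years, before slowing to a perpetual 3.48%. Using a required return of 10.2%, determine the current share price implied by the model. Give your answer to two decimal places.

Two-stage DDM. Project D₁…D_3 at 0.258, terminal growth 0.0348, discount at r = 0.102.
D_1 = 1.9247
D_2 = 2.4213
D_3 = 3.0460
Terminal value at t=3: TV = D_4/(r−g) = 3.1520/(0.102−0.0348) = 46.9051
P₀ = 1.9247/(1+0.102)^1 + 2.4213/(1+0.102)^2 + 3.0460/(1+0.102)^3 + 46.9051/(1+0.102)^3 = 41.0655

CHF 41.07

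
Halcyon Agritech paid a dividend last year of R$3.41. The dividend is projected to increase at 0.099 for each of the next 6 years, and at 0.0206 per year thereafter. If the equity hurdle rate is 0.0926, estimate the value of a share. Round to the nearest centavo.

R$70.94

Two-stage DDM. Project D₁…D_6 at 0.099, terminal growth 0.0206, discount at r = 0.0926.
D_1 = 3.7476
D_2 = 4.1186
D_3 = 4.5263
D_4 = 4.9745
D_5 = 5.4669
D_6 = 6.0081
Terminal value at t=6: TV = D_7/(r−g) = 6.1319/(0.0926−0.0206) = 85.1655
P₀ = 3.7476/(1+0.0926)^1 + 4.1186/(1+0.0926)^2 + 4.5263/(1+0.0926)^3 + 4.9745/(1+0.0926)^4 + 5.4669/(1+0.0926)^5 + 6.0081/(1+0.0926)^6 + 85.1655/(1+0.0926)^6 = 70.9442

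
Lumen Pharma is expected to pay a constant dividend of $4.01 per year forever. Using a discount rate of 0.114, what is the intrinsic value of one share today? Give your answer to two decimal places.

$35.18

Zero-growth DDM (perpetuity): P₀ = D/r = 4.01 / 0.114 = 35.1754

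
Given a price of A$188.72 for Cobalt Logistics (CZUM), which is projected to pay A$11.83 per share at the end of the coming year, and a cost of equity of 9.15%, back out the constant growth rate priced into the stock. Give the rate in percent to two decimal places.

2.88%

From P₀ = D₁/(r − g), the implied growth is g = r − D₁/P₀.
g = 0.0915 − 11.83/188.72 = 0.0915 − 0.06269 = 0.02881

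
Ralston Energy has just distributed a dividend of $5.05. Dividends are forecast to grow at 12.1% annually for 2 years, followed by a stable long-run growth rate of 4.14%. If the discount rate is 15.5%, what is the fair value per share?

$53.27

Two-stage DDM. Project D₁…D_2 at 0.121, terminal growth 0.0414, discount at r = 0.155.
D_1 = 5.6610
D_2 = 6.3460
Terminal value at t=2: TV = D_3/(r−g) = 6.6088/(0.155−0.0414) = 58.1757
P₀ = 5.6610/(1+0.155)^1 + 6.3460/(1+0.155)^2 + 58.1757/(1+0.155)^2 = 53.2676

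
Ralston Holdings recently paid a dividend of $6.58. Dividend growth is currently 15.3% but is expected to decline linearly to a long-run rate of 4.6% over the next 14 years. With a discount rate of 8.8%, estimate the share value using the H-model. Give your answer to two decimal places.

$281.22

H-model: P₀ = D₀[(1+g_L) + H(g_S−g_L)]/(r−g_L), with H = 14/2 = 7.
P₀ = 6.58 × [(1+0.046) + 7×(0.153−0.046)] / (0.088−0.046)
   = 6.58 × 1.7950 / 0.042 = 281.2167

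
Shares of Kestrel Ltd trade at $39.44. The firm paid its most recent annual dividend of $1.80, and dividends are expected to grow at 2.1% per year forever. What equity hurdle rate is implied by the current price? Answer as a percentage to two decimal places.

Rearranging the constant-growth DDM: r = D₁/P₀ + g.
D₁ = 1.80 × (1 + 0.021) = 1.8378.
r = 1.8378 / 39.44 + 0.021 = 0.04660 + 0.021 = 0.06760

6.76%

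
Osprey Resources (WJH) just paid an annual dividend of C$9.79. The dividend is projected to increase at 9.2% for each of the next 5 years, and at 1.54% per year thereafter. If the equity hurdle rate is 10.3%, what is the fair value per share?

C$155.44

Two-stage DDM. Project D₁…D_5 at 0.092, terminal growth 0.0154, discount at r = 0.103.
D_1 = 10.6907
D_2 = 11.6742
D_3 = 12.7483
D_4 = 13.9211
D_5 = 15.2018
Terminal value at t=5: TV = D_6/(r−g) = 15.4359/(0.103−0.0154) = 176.2093
P₀ = 10.6907/(1+0.103)^1 + 11.6742/(1+0.103)^2 + 12.7483/(1+0.103)^3 + 13.9211/(1+0.103)^4 + 15.2018/(1+0.103)^5 + 176.2093/(1+0.103)^5 = 155.4371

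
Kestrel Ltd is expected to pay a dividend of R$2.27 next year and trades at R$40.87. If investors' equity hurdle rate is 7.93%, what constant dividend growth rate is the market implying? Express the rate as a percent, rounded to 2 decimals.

2.38%

From P₀ = D₁/(r − g), the implied growth is g = r − D₁/P₀.
g = 0.0793 − 2.27/40.87 = 0.0793 − 0.05554 = 0.02376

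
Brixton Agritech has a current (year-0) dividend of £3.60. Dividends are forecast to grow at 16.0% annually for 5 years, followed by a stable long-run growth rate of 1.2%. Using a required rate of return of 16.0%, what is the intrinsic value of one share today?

£42.62

Two-stage DDM. Project D₁…D_5 at 0.16, terminal growth 0.012, discount at r = 0.16.
D_1 = 4.1760
D_2 = 4.8442
D_3 = 5.6192
D_4 = 6.5183
D_5 = 7.5612
Terminal value at t=5: TV = D_6/(r−g) = 7.6520/(0.16−0.012) = 51.7025
P₀ = 4.1760/(1+0.16)^1 + 4.8442/(1+0.16)^2 + 5.6192/(1+0.16)^3 + 6.5183/(1+0.16)^4 + 7.5612/(1+0.16)^5 + 51.7025/(1+0.16)^5 = 42.6162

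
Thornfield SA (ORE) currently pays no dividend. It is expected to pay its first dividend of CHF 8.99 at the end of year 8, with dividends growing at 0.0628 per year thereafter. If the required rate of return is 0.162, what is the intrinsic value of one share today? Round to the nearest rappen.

Deferred-dividend DDM. At t=7 the remaining stream is a growing perpetuity with first payment D_8 = 8.99.
V_7 = D_8/(r−g) = 8.99/(0.162−0.0628) = 90.6250
P₀ = V_7/(1+r)^7 = 90.6250/(1+0.162)^7 = 31.6815

CHF 31.68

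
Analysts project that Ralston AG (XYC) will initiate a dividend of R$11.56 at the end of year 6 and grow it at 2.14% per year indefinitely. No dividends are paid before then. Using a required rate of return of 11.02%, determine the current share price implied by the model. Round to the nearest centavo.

R$77.19

Deferred-dividend DDM. At t=5 the remaining stream is a growing perpetuity with first payment D_6 = 11.56.
V_5 = D_6/(r−g) = 11.56/(0.1102−0.0214) = 130.1802
P₀ = V_5/(1+r)^5 = 130.1802/(1+0.1102)^5 = 77.1860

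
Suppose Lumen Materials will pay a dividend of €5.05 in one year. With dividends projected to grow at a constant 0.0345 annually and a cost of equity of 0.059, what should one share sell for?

€206.12

Gordon growth model: P₀ = D₁/(r − g), with D₁ = 5.05 given directly.
P₀ = 5.0500 / (0.059 − 0.0345) = 5.0500 / 0.0245 = 206.1224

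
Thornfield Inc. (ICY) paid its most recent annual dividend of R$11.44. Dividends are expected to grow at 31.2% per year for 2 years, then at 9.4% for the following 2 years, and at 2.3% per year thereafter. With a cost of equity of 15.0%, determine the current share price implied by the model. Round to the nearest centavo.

Three-stage DDM. Project D₁…D_4; terminal Gordon value at t=4 with g = 0.023; discount at r = 0.15.
D_1 = 15.0093
D_2 = 19.6922
D_3 = 21.5432
D_4 = 23.5683
TV_4 = 24.1104/(0.15−0.023) = 189.8455
P₀ = Σ Dₜ/(1+r)ᵗ + TV_4/(1+r)^4 = 164.1267

R$164.13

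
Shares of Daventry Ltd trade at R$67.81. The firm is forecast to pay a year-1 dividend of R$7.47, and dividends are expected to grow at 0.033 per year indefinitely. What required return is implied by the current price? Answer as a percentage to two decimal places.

14.32%

Rearranging the constant-growth DDM: r = D₁/P₀ + g.
r = 7.4700 / 67.81 + 0.033 = 0.11016 + 0.033 = 0.14316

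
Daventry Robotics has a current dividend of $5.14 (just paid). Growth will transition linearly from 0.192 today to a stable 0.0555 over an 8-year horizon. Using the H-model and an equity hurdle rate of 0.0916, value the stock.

H-model: P₀ = D₀[(1+g_L) + H(g_S−g_L)]/(r−g_L), with H = 8/2 = 4.
P₀ = 5.14 × [(1+0.0555) + 4×(0.192−0.0555)] / (0.0916−0.0555)
   = 5.14 × 1.6015 / 0.0361 = 228.0252

$228.03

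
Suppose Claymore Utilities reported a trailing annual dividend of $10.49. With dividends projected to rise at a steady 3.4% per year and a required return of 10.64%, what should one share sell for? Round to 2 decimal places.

Gordon growth model: P₀ = D₁/(r − g). D₁ = 10.49 × (1 + 0.034) = 10.8467.
P₀ = 10.8467 / (0.1064 − 0.034) = 10.8467 / 0.0724 = 149.8157

$149.82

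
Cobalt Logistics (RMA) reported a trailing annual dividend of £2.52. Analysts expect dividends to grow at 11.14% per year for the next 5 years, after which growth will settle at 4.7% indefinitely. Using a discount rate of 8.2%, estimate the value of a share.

£99.86

Two-stage DDM. Project D₁…D_5 at 0.1114, terminal growth 0.047, discount at r = 0.082.
D_1 = 2.8007
D_2 = 3.1127
D_3 = 3.4595
D_4 = 3.8449
D_5 = 4.2732
Terminal value at t=5: TV = D_6/(r−g) = 4.4740/(0.082−0.047) = 127.8295
P₀ = 2.8007/(1+0.082)^1 + 3.1127/(1+0.082)^2 + 3.4595/(1+0.082)^3 + 3.8449/(1+0.082)^4 + 4.2732/(1+0.082)^5 + 127.8295/(1+0.082)^5 = 99.8626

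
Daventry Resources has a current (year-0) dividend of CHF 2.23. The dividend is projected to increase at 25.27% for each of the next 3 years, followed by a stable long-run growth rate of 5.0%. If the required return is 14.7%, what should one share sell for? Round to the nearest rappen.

CHF 39.45

Two-stage DDM. Project D₁…D_3 at 0.2527, terminal growth 0.05, discount at r = 0.147.
D_1 = 2.7935
D_2 = 3.4994
D_3 = 4.3838
Terminal value at t=3: TV = D_4/(r−g) = 4.6029/(0.147−0.05) = 47.4530
P₀ = 2.7935/(1+0.147)^1 + 3.4994/(1+0.147)^2 + 4.3838/(1+0.147)^3 + 47.4530/(1+0.147)^3 = 39.4471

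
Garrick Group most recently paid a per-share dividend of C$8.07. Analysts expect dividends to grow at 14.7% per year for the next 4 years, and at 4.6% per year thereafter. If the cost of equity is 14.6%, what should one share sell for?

C$117.06

Two-stage DDM. Project D₁…D_4 at 0.147, terminal growth 0.046, discount at r = 0.146.
D_1 = 9.2563
D_2 = 10.6170
D_3 = 12.1777
D_4 = 13.9678
Terminal value at t=4: TV = D_5/(r−g) = 14.6103/(0.146−0.046) = 146.1029
P₀ = 9.2563/(1+0.146)^1 + 10.6170/(1+0.146)^2 + 12.1777/(1+0.146)^3 + 13.9678/(1+0.146)^4 + 146.1029/(1+0.146)^4 = 117.0577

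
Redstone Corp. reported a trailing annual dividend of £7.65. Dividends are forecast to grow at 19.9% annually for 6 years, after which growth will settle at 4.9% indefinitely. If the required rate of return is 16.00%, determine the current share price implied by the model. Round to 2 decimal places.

Two-stage DDM. Project D₁…D_6 at 0.199, terminal growth 0.049, discount at r = 0.16.
D_1 = 9.1724
D_2 = 10.9976
D_3 = 13.1862
D_4 = 15.8102
D_5 = 18.9565
D_6 = 22.7288
Terminal value at t=6: TV = D_7/(r−g) = 23.8425/(0.16−0.049) = 214.7974
P₀ = 9.1724/(1+0.16)^1 + 10.9976/(1+0.16)^2 + 13.1862/(1+0.16)^3 + 15.8102/(1+0.16)^4 + 18.9565/(1+0.16)^5 + 22.7288/(1+0.16)^6 + 214.7974/(1+0.16)^6 = 139.7761

£139.78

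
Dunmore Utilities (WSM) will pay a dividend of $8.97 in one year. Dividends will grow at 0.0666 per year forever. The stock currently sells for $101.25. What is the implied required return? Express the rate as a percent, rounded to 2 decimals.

15.52%

Rearranging the constant-growth DDM: r = D₁/P₀ + g.
r = 8.9700 / 101.25 + 0.0666 = 0.08859 + 0.0666 = 0.15519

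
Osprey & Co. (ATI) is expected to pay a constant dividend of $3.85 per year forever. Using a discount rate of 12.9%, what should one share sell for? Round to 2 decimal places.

Zero-growth DDM (perpetuity): P₀ = D/r = 3.85 / 0.129 = 29.8450

$29.84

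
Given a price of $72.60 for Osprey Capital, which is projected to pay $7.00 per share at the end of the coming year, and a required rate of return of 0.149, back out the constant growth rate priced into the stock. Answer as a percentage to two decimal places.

From P₀ = D₁/(r − g), the implied growth is g = r − D₁/P₀.
g = 0.149 − 7.00/72.60 = 0.149 − 0.09642 = 0.05258

5.26%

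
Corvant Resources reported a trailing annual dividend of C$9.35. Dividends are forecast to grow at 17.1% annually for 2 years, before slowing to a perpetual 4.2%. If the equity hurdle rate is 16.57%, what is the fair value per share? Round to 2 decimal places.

Two-stage DDM. Project D₁…D_2 at 0.171, terminal growth 0.042, discount at r = 0.1657.
D_1 = 10.9489
D_2 = 12.8211
Terminal value at t=2: TV = D_3/(r−g) = 13.3596/(0.1657−0.042) = 107.9999
P₀ = 10.9489/(1+0.1657)^1 + 12.8211/(1+0.1657)^2 + 107.9999/(1+0.1657)^2 = 98.3063

C$98.31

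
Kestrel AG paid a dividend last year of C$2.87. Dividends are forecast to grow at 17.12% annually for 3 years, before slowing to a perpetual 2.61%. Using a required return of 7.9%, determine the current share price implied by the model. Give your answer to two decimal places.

Two-stage DDM. Project D₁…D_3 at 0.1712, terminal growth 0.0261, discount at r = 0.079.
D_1 = 3.3613
D_2 = 3.9368
D_3 = 4.6108
Terminal value at t=3: TV = D_4/(r−g) = 4.7311/(0.079−0.0261) = 89.4353
P₀ = 3.3613/(1+0.079)^1 + 3.9368/(1+0.079)^2 + 4.6108/(1+0.079)^3 + 89.4353/(1+0.079)^3 = 81.3613

C$81.36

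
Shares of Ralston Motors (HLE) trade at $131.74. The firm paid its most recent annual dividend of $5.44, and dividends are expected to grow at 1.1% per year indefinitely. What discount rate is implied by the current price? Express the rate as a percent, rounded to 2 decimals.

5.27%

Rearranging the constant-growth DDM: r = D₁/P₀ + g.
D₁ = 5.44 × (1 + 0.011) = 5.4998.
r = 5.4998 / 131.74 + 0.011 = 0.04175 + 0.011 = 0.05275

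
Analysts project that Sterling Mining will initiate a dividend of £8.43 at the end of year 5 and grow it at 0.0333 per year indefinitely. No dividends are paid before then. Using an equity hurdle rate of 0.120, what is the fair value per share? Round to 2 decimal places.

£61.79

Deferred-dividend DDM. At t=4 the remaining stream is a growing perpetuity with first payment D_5 = 8.43.
V_4 = D_5/(r−g) = 8.43/(0.12−0.0333) = 97.2318
P₀ = V_4/(1+r)^4 = 97.2318/(1+0.12)^4 = 61.7926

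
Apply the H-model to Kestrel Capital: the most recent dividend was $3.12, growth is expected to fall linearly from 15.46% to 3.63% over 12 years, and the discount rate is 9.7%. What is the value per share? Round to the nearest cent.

H-model: P₀ = D₀[(1+g_L) + H(g_S−g_L)]/(r−g_L), with H = 12/2 = 6.
P₀ = 3.12 × [(1+0.0363) + 6×(0.1546−0.0363)] / (0.097−0.0363)
   = 3.12 × 1.7461 / 0.0607 = 89.7501

$89.75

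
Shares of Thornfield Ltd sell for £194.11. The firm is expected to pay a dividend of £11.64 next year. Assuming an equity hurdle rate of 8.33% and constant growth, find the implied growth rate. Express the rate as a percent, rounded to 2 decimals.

2.33%

From P₀ = D₁/(r − g), the implied growth is g = r − D₁/P₀.
g = 0.0833 − 11.64/194.11 = 0.0833 − 0.05997 = 0.02333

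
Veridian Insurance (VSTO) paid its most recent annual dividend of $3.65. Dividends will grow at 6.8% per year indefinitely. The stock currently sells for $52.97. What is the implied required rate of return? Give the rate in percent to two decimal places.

Rearranging the constant-growth DDM: r = D₁/P₀ + g.
D₁ = 3.65 × (1 + 0.068) = 3.8982.
r = 3.8982 / 52.97 + 0.068 = 0.07359 + 0.068 = 0.14159

14.16%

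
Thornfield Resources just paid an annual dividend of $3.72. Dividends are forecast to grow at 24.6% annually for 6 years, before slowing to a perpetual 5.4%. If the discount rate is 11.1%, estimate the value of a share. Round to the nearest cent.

Two-stage DDM. Project D₁…D_6 at 0.246, terminal growth 0.054, discount at r = 0.111.
D_1 = 4.6351
D_2 = 5.7754
D_3 = 7.1961
D_4 = 8.9663
D_5 = 11.1721
D_6 = 13.9204
Terminal value at t=6: TV = D_7/(r−g) = 14.6721/(0.111−0.054) = 257.4050
P₀ = 4.6351/(1+0.111)^1 + 5.7754/(1+0.111)^2 + 7.1961/(1+0.111)^3 + 8.9663/(1+0.111)^4 + 11.1721/(1+0.111)^5 + 13.9204/(1+0.111)^6 + 257.4050/(1+0.111)^6 = 170.8640

$170.86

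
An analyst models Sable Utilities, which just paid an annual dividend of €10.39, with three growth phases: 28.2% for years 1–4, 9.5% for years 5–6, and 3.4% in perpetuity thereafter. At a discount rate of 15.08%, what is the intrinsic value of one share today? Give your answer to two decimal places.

Three-stage DDM. Project D₁…D_6; terminal Gordon value at t=6 with g = 0.034; discount at r = 0.1508.
D_1 = 13.3200
D_2 = 17.0762
D_3 = 21.8917
D_4 = 28.0652
D_5 = 30.7314
D_6 = 33.6508
TV_6 = 34.7950/(0.1508−0.034) = 297.9021
P₀ = Σ Dₜ/(1+r)ᵗ + TV_6/(1+r)^6 = 212.8031

€212.80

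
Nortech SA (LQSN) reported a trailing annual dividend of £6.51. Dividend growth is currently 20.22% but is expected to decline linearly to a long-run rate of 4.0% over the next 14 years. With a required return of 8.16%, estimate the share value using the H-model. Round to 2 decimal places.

H-model: P₀ = D₀[(1+g_L) + H(g_S−g_L)]/(r−g_L), with H = 14/2 = 7.
P₀ = 6.51 × [(1+0.04) + 7×(0.2022−0.04)] / (0.0816−0.04)
   = 6.51 × 2.1754 / 0.0416 = 340.4292

£340.43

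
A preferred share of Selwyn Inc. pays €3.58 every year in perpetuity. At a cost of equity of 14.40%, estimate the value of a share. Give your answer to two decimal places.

€24.86

Zero-growth DDM (perpetuity): P₀ = D/r = 3.58 / 0.144 = 24.8611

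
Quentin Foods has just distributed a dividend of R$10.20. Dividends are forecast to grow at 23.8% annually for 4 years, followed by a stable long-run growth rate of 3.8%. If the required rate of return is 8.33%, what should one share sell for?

Two-stage DDM. Project D₁…D_4 at 0.238, terminal growth 0.038, discount at r = 0.0833.
D_1 = 12.6276
D_2 = 15.6330
D_3 = 19.3536
D_4 = 23.9598
Terminal value at t=4: TV = D_5/(r−g) = 24.8702/(0.0833−0.038) = 549.0121
P₀ = 12.6276/(1+0.0833)^1 + 15.6330/(1+0.0833)^2 + 19.3536/(1+0.0833)^3 + 23.9598/(1+0.0833)^4 + 549.0121/(1+0.0833)^4 = 456.2445

R$456.24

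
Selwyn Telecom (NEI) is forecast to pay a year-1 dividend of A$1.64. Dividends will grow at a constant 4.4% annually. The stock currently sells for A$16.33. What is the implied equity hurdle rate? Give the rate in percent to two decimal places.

Rearranging the constant-growth DDM: r = D₁/P₀ + g.
r = 1.6400 / 16.33 + 0.044 = 0.10043 + 0.044 = 0.14443

14.44%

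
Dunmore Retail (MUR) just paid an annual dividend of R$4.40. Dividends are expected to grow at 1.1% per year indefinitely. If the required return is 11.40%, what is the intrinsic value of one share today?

Gordon growth model: P₀ = D₁/(r − g). D₁ = 4.40 × (1 + 0.011) = 4.4484.
P₀ = 4.4484 / (0.114 − 0.011) = 4.4484 / 0.103 = 43.1883

R$43.19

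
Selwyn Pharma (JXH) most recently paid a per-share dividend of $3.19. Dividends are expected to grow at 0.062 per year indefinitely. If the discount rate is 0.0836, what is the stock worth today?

Gordon growth model: P₀ = D₁/(r − g). D₁ = 3.19 × (1 + 0.062) = 3.3878.
P₀ = 3.3878 / (0.0836 − 0.062) = 3.3878 / 0.0216 = 156.8417

$156.84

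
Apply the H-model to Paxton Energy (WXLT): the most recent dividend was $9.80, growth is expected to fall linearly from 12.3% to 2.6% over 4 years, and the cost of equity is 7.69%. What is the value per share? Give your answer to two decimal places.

$234.89

H-model: P₀ = D₀[(1+g_L) + H(g_S−g_L)]/(r−g_L), with H = 4/2 = 2.
P₀ = 9.80 × [(1+0.026) + 2×(0.123−0.026)] / (0.0769−0.026)
   = 9.80 × 1.2200 / 0.0509 = 234.8919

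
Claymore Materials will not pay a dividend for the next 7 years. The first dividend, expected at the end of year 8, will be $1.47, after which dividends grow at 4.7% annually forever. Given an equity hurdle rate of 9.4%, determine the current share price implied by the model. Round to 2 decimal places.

Deferred-dividend DDM. At t=7 the remaining stream is a growing perpetuity with first payment D_8 = 1.47.
V_7 = D_8/(r−g) = 1.47/(0.094−0.047) = 31.2766
P₀ = V_7/(1+r)^7 = 31.2766/(1+0.094)^7 = 16.6762

$16.68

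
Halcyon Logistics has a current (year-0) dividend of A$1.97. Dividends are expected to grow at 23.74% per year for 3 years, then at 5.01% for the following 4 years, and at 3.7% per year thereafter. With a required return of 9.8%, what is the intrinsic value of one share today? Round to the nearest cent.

Three-stage DDM. Project D₁…D_7; terminal Gordon value at t=7 with g = 0.037; discount at r = 0.098.
D_1 = 2.4377
D_2 = 3.0164
D_3 = 3.7325
D_4 = 3.9195
D_5 = 4.1158
D_6 = 4.3220
D_7 = 4.5386
TV_7 = 4.7065/(0.098−0.037) = 77.1557
P₀ = Σ Dₜ/(1+r)ᵗ + TV_7/(1+r)^7 = 57.7433

A$57.74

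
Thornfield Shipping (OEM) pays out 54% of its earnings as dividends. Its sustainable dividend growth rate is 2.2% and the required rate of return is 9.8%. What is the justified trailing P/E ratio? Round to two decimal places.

Justified trailing P/E = b(1+g)/(r−g) = 0.54×(1+0.022)/(0.098−0.022) = 7.2616

7.26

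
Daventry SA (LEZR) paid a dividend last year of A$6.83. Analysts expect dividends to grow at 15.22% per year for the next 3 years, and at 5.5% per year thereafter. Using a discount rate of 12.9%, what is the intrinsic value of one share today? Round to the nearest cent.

A$124.84

Two-stage DDM. Project D₁…D_3 at 0.1522, terminal growth 0.055, discount at r = 0.129.
D_1 = 7.8695
D_2 = 9.0673
D_3 = 10.4473
Terminal value at t=3: TV = D_4/(r−g) = 11.0219/(0.129−0.055) = 148.9447
P₀ = 7.8695/(1+0.129)^1 + 9.0673/(1+0.129)^2 + 10.4473/(1+0.129)^3 + 148.9447/(1+0.129)^3 = 124.8444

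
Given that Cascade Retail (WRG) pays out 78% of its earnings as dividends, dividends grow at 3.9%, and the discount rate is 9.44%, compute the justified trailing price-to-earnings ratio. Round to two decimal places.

14.63

Justified trailing P/E = b(1+g)/(r−g) = 0.78×(1+0.039)/(0.0944−0.039) = 14.6285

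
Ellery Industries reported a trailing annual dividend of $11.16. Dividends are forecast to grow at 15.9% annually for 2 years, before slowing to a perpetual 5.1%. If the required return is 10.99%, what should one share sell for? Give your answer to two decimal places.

$240.97

Two-stage DDM. Project D₁…D_2 at 0.159, terminal growth 0.051, discount at r = 0.1099.
D_1 = 12.9344
D_2 = 14.9910
Terminal value at t=2: TV = D_3/(r−g) = 15.7556/(0.1099−0.051) = 267.4967
P₀ = 12.9344/(1+0.1099)^1 + 14.9910/(1+0.1099)^2 + 267.4967/(1+0.1099)^2 = 240.9684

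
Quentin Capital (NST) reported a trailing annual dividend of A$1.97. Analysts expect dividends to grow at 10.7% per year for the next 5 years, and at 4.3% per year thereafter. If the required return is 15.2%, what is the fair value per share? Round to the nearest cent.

Two-stage DDM. Project D₁…D_5 at 0.107, terminal growth 0.043, discount at r = 0.152.
D_1 = 2.1808
D_2 = 2.4141
D_3 = 2.6724
D_4 = 2.9584
D_5 = 3.2749
Terminal value at t=5: TV = D_6/(r−g) = 3.4158/(0.152−0.043) = 31.3373
P₀ = 2.1808/(1+0.152)^1 + 2.4141/(1+0.152)^2 + 2.6724/(1+0.152)^3 + 2.9584/(1+0.152)^4 + 3.2749/(1+0.152)^5 + 31.3373/(1+0.152)^5 = 24.1995

A$24.20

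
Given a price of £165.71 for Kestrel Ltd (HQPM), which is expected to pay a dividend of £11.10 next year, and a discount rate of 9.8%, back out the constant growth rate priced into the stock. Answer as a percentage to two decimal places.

3.10%

From P₀ = D₁/(r − g), the implied growth is g = r − D₁/P₀.
g = 0.098 − 11.10/165.71 = 0.098 − 0.06698 = 0.03102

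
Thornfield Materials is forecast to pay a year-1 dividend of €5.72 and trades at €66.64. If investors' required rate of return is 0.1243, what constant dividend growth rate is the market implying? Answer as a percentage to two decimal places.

From P₀ = D₁/(r − g), the implied growth is g = r − D₁/P₀.
g = 0.1243 − 5.72/66.64 = 0.1243 − 0.08583 = 0.03847

3.85%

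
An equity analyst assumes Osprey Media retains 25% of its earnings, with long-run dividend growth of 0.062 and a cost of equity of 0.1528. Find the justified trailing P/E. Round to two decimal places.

Payout ratio b = 1 − 0.25 = 0.75.
Justified trailing P/E = b(1+g)/(r−g) = 0.75×(1+0.062)/(0.1528−0.062) = 8.7720

8.77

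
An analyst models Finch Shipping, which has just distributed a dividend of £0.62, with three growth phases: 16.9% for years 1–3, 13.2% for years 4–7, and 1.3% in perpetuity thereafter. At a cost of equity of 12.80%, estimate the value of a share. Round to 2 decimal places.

Three-stage DDM. Project D₁…D_7; terminal Gordon value at t=7 with g = 0.013; discount at r = 0.128.
D_1 = 0.7248
D_2 = 0.8473
D_3 = 0.9905
D_4 = 1.1212
D_5 = 1.2692
D_6 = 1.4367
D_7 = 1.6264
TV_7 = 1.6475/(0.128−0.013) = 14.3263
P₀ = Σ Dₜ/(1+r)ᵗ + TV_7/(1+r)^7 = 10.9490

£10.95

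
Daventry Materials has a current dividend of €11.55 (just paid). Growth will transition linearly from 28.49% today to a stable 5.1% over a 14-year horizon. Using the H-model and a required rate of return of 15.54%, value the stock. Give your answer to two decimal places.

H-model: P₀ = D₀[(1+g_L) + H(g_S−g_L)]/(r−g_L), with H = 14/2 = 7.
P₀ = 11.55 × [(1+0.051) + 7×(0.2849−0.051)] / (0.1554−0.051)
   = 11.55 × 2.6883 / 0.1044 = 297.4125

€297.41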